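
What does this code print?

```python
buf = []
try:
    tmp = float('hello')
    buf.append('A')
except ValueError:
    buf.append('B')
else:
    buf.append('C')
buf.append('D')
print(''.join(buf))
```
BD

else block skipped when exception is caught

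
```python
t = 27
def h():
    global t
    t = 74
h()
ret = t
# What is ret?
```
74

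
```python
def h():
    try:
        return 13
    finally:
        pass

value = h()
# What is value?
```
13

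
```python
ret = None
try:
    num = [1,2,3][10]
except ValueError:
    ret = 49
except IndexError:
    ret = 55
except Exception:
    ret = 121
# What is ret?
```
55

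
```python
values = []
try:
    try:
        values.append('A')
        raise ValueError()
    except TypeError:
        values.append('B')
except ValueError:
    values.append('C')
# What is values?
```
['A', 'C']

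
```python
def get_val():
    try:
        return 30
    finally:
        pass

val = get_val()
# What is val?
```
30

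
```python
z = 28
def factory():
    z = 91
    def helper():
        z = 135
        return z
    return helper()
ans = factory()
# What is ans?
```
135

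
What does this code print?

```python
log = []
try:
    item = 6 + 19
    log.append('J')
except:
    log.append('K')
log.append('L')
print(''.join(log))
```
JL

No exception, try block completes normally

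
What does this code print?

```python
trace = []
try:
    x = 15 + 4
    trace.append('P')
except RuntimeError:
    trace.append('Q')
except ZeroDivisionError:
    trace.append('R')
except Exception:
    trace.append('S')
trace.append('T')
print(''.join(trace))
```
PT

No exception, try block completes normally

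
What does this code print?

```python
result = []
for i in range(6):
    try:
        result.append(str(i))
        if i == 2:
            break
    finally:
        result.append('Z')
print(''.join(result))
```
0Z1Z2Z

finally runs even when breaking out of loop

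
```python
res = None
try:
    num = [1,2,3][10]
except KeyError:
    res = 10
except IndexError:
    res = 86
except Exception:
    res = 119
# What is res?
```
86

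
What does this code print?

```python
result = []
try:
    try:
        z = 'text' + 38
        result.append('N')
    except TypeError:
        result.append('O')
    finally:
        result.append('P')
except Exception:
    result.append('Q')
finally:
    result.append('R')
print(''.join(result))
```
OPR

Both finally blocks run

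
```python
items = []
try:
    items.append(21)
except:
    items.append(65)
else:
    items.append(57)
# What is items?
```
[21, 57]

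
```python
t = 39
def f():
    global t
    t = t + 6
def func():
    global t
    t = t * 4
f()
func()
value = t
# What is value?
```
180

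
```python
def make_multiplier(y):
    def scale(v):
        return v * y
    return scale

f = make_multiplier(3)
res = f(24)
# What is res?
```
72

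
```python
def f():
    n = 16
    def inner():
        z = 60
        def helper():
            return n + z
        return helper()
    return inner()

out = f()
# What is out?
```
76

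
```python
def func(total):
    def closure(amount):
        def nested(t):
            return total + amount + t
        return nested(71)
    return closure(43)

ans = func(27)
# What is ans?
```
141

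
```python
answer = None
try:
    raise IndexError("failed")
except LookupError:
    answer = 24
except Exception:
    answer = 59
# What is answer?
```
24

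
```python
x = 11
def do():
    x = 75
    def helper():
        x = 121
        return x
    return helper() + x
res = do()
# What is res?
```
196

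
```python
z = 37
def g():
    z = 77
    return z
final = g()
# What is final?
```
77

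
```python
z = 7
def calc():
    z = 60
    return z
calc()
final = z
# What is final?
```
7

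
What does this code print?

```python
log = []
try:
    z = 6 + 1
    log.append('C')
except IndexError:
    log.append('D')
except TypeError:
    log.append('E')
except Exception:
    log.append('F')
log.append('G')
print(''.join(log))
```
CG

No exception, try block completes normally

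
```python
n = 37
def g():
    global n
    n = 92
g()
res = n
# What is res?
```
92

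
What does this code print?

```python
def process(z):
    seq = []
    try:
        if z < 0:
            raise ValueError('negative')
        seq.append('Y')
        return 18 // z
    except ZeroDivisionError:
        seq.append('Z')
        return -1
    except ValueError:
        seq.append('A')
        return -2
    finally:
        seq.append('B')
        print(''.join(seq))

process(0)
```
YZB

z=0 causes ZeroDivisionError, caught, finally prints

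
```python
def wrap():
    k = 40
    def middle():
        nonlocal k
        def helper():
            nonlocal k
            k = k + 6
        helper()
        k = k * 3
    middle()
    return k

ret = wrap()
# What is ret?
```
138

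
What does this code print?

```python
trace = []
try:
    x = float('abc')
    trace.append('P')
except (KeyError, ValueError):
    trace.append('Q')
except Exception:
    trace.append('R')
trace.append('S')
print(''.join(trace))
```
QS

ValueError matches tuple containing it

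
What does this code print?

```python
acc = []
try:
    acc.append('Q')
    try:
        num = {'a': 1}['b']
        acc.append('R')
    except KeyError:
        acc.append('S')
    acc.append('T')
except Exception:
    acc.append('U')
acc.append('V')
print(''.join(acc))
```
QSTV

Inner exception caught by inner handler, outer continues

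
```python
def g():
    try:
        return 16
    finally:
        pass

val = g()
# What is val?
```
16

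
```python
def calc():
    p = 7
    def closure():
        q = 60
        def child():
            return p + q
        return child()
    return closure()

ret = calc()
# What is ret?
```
67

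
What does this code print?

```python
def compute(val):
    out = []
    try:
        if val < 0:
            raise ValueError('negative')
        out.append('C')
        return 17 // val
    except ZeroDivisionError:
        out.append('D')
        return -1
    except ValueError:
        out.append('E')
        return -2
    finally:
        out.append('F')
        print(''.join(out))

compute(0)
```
CDF

val=0 causes ZeroDivisionError, caught, finally prints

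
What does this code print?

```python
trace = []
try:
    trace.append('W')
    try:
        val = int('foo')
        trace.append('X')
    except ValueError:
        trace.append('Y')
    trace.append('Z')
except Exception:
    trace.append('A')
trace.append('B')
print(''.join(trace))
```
WYZB

Inner exception caught by inner handler, outer continues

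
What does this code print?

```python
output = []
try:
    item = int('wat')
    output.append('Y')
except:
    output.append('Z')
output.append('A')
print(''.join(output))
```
ZA

Exception raised in try, caught by bare except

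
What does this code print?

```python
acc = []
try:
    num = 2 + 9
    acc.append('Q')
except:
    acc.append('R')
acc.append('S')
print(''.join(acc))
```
QS

No exception, try block completes normally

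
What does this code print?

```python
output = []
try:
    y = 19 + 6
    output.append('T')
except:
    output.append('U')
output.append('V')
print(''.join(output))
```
TV

No exception, try block completes normally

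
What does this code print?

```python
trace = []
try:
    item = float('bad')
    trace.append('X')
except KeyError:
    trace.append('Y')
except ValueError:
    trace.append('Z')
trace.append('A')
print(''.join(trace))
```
ZA

ValueError is caught by its specific handler, not KeyError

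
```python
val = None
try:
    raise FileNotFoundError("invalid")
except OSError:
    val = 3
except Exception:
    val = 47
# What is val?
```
3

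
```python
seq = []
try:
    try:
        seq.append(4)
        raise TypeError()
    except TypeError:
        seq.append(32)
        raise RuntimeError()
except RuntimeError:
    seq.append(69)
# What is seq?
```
[4, 32, 69]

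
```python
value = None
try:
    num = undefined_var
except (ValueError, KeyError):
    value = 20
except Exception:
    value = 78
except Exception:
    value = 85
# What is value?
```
78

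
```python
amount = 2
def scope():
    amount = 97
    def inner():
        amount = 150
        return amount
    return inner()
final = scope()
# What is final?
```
150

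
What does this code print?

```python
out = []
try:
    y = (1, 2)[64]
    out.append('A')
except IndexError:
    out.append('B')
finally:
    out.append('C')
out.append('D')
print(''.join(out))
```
BCD

finally always runs, even after exception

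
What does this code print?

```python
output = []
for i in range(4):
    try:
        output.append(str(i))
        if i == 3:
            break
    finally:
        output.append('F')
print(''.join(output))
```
0F1F2F3F

finally runs even when breaking out of loop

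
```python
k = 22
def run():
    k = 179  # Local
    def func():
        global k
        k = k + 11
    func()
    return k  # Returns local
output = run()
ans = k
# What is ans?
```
33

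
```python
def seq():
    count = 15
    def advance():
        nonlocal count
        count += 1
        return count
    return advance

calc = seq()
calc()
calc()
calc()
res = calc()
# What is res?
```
19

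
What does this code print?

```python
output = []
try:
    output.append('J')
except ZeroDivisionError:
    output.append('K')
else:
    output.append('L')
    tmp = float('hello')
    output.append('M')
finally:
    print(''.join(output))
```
JL

Try succeeds, else appends 'L', ValueError in else is uncaught, finally prints before exception propagates ('M' never appended)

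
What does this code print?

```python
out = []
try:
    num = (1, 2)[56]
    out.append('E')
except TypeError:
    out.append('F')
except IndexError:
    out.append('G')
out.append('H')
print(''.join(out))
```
GH

IndexError is caught by its specific handler, not TypeError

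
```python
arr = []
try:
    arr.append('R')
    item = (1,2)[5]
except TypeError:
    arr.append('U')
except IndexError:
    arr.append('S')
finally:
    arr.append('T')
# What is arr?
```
['R', 'S', 'T']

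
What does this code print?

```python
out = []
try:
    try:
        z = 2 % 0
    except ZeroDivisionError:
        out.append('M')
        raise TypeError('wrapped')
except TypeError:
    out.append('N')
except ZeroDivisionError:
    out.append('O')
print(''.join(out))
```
MN

New TypeError raised, caught by outer TypeError handler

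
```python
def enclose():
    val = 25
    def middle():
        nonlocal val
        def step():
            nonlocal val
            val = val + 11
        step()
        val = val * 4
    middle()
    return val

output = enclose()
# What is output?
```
144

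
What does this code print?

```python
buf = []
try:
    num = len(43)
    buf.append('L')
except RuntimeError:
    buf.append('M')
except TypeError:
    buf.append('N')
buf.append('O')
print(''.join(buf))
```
NO

TypeError is caught by its specific handler, not RuntimeError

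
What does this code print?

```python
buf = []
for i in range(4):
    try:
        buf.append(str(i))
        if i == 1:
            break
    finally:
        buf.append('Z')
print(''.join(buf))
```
0Z1Z

finally runs even when breaking out of loop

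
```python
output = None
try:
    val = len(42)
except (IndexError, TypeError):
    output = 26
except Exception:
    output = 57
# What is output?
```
26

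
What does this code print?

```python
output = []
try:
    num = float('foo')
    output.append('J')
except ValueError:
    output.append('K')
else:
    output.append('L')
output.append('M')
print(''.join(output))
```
KM

else block skipped when exception is caught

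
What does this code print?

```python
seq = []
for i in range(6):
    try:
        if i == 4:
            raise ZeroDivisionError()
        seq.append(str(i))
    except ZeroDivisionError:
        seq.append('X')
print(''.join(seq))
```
0123X5

Exception on i=4 caught, loop continues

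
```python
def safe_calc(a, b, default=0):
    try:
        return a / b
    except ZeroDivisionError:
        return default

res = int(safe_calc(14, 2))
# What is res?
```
7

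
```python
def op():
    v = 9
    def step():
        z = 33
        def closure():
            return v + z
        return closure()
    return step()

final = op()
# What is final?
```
42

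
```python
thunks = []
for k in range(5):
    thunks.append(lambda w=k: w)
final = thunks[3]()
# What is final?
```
3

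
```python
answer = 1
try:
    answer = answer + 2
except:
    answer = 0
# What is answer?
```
3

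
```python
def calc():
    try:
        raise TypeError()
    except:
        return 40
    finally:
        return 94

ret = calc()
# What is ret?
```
94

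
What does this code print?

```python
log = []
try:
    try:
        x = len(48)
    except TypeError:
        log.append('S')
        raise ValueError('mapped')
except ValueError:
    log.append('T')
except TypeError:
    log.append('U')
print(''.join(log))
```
ST

New ValueError raised, caught by outer ValueError handler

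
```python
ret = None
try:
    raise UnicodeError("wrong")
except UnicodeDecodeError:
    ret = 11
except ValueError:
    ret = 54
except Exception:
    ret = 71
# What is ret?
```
54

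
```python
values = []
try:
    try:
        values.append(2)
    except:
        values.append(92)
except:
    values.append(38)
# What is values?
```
[2]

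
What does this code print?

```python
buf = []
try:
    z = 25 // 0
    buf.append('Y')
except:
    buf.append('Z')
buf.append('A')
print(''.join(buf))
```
ZA

Exception raised in try, caught by bare except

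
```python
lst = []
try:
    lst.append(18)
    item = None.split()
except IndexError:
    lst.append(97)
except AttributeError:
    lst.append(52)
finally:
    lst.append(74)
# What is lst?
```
[18, 52, 74]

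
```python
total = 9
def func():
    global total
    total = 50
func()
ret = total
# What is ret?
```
50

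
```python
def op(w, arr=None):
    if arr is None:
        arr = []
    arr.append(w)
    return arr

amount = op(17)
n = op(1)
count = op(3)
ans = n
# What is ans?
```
[1]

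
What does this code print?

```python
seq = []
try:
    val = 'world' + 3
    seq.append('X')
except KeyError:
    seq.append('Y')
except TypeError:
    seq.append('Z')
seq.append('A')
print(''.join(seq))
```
ZA

TypeError is caught by its specific handler, not KeyError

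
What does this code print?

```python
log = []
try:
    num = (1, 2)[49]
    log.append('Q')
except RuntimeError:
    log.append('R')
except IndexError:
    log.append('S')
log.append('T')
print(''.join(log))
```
ST

IndexError is caught by its specific handler, not RuntimeError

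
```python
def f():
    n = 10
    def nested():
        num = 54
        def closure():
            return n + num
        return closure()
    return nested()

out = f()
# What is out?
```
64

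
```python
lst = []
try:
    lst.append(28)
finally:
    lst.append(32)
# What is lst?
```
[28, 32]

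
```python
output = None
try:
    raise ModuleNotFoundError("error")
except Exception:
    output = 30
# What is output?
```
30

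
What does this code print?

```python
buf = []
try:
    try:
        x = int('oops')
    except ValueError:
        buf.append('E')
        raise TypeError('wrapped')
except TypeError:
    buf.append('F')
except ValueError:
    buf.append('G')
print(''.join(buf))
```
EF

New TypeError raised, caught by outer TypeError handler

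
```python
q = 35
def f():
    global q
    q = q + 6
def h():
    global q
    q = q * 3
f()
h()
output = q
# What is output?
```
123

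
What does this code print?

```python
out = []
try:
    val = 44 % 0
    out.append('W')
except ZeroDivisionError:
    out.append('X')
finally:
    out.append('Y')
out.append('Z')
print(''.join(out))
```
XYZ

finally always runs, even after exception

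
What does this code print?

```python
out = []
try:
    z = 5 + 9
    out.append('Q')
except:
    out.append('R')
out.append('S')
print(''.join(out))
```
QS

No exception, try block completes normally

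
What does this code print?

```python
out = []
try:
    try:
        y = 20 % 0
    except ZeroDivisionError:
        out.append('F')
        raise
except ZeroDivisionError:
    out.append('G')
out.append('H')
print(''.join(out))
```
FGH

raise without argument re-raises current exception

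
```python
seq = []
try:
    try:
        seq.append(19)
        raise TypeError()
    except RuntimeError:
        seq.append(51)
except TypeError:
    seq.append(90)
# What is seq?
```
[19, 90]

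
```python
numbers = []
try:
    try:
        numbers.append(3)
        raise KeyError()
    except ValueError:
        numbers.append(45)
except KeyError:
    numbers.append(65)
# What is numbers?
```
[3, 65]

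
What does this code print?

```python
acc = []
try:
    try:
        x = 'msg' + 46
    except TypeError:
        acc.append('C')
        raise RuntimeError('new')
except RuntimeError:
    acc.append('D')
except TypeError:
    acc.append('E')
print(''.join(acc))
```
CD

New RuntimeError raised, caught by outer RuntimeError handler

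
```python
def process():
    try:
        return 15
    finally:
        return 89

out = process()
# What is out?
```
89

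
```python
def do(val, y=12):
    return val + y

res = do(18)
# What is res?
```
30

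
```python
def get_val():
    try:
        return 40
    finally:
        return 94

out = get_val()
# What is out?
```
94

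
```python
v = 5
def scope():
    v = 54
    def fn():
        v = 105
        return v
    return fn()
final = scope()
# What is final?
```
105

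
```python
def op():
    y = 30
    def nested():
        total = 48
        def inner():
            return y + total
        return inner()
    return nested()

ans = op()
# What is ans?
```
78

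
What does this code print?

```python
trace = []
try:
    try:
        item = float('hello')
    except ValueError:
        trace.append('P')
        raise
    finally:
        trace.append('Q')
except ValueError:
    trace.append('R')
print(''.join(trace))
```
PQR

finally runs before re-raised exception propagates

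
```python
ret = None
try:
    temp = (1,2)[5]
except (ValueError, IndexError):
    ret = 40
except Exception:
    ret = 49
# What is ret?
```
40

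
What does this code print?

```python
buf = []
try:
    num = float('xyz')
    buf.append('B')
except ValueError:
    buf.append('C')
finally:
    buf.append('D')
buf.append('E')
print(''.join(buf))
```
CDE

finally always runs, even after exception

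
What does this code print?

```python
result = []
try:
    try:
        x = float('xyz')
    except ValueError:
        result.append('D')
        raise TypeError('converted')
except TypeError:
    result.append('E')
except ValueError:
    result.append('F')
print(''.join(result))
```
DE

New TypeError raised, caught by outer TypeError handler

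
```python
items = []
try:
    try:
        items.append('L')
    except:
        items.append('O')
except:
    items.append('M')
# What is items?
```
['L']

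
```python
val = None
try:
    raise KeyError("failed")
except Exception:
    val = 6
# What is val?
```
6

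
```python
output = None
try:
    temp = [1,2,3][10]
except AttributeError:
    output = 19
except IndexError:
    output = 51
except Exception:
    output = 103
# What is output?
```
51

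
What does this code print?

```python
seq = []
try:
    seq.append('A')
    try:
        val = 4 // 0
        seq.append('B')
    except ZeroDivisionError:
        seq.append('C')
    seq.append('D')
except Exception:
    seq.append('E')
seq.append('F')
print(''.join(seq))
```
ACDF

Inner exception caught by inner handler, outer continues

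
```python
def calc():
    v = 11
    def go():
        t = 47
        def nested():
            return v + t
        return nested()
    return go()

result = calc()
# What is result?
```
58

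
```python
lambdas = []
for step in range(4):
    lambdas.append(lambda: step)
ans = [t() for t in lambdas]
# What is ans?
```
[3, 3, 3, 3]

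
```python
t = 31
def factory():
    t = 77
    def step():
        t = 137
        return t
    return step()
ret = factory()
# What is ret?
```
137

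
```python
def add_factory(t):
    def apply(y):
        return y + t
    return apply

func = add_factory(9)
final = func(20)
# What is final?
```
29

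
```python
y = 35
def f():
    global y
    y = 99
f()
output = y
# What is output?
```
99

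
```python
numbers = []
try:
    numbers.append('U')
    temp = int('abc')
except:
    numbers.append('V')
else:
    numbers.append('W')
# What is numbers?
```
['U', 'V']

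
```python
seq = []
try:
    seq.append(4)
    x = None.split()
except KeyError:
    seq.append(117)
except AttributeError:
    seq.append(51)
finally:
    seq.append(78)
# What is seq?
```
[4, 51, 78]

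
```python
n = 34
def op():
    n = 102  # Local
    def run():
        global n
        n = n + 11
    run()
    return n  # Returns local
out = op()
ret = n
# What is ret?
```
45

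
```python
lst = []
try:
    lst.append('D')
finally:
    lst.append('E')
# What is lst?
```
['D', 'E']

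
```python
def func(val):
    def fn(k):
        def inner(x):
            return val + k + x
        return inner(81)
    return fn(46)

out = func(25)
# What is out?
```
152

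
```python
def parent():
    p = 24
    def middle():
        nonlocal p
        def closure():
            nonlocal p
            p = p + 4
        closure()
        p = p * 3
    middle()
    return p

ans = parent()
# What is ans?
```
84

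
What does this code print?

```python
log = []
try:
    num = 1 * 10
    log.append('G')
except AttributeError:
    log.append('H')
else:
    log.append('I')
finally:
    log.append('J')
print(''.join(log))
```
GIJ

else runs before finally when no exception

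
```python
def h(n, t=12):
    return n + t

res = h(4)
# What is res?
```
16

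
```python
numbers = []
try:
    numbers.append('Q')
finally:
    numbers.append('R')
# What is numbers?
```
['Q', 'R']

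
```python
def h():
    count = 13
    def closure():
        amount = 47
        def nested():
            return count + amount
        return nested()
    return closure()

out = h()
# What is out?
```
60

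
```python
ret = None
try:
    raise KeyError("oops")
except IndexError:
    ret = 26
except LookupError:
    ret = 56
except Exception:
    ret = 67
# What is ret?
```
56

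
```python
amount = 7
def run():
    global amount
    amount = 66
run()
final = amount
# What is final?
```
66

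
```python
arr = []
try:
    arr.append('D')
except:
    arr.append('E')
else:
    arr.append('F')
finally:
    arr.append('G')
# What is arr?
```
['D', 'F', 'G']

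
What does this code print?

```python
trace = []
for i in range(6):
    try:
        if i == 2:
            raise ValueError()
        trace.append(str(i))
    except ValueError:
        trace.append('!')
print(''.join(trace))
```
01!345

Exception on i=2 caught, loop continues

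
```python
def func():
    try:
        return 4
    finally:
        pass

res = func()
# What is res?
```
4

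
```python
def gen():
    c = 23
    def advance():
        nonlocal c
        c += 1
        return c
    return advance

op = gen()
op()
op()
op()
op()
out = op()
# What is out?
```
28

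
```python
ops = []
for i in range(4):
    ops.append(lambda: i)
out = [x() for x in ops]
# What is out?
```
[3, 3, 3, 3]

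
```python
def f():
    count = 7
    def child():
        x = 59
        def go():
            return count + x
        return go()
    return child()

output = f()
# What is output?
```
66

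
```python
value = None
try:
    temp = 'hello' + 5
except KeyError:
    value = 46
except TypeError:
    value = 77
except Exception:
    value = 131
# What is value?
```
77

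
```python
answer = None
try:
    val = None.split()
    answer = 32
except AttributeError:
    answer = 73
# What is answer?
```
73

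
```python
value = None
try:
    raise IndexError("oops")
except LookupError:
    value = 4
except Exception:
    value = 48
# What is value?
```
4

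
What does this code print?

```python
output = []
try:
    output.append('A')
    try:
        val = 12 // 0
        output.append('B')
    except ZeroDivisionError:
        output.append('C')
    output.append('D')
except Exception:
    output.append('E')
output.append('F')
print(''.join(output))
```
ACDF

Inner exception caught by inner handler, outer continues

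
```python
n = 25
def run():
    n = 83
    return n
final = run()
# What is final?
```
83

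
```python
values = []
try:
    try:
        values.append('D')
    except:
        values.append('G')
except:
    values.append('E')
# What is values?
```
['D']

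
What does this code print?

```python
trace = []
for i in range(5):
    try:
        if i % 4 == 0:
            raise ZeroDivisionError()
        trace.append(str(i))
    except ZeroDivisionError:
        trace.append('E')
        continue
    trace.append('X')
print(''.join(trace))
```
E1X2X3XE

continue in except skips rest of loop body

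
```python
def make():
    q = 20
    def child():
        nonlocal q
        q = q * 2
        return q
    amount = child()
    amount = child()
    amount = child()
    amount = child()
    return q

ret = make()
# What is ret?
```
320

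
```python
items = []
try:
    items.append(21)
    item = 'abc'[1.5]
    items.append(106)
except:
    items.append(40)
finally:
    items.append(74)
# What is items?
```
[21, 40, 74]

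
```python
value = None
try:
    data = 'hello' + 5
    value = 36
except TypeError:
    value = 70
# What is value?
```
70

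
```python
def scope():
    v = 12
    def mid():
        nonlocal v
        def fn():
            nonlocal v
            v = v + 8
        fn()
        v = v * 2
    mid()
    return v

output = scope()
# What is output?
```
40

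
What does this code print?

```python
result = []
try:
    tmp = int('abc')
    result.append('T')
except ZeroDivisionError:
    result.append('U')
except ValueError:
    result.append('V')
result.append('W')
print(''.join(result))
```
VW

ValueError is caught by its specific handler, not ZeroDivisionError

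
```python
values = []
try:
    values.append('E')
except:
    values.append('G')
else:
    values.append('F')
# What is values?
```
['E', 'F']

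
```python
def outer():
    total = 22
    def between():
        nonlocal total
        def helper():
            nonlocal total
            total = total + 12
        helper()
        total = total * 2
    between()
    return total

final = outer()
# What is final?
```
68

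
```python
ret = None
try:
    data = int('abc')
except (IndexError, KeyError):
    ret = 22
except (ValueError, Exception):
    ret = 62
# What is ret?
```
62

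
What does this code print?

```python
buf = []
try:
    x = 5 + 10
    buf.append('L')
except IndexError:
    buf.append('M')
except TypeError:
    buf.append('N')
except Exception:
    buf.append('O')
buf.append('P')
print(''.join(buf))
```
LP

No exception, try block completes normally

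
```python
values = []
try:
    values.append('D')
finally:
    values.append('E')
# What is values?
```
['D', 'E']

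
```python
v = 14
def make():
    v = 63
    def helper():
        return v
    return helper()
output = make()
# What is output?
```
63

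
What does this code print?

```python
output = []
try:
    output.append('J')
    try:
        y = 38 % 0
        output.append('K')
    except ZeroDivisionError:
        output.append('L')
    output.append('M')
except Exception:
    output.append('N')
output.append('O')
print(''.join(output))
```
JLMO

Inner exception caught by inner handler, outer continues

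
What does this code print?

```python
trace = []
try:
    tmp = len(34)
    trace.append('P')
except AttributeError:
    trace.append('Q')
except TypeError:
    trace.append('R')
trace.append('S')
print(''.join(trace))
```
RS

TypeError is caught by its specific handler, not AttributeError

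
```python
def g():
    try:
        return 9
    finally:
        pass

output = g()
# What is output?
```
9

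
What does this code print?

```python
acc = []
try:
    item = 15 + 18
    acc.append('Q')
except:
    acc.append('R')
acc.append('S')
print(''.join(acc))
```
QS

No exception, try block completes normally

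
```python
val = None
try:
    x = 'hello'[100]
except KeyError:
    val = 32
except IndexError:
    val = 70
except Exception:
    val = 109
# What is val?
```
70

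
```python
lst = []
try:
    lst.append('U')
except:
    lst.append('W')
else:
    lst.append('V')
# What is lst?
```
['U', 'V']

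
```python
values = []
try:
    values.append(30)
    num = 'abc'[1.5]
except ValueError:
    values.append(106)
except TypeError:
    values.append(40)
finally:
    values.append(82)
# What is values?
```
[30, 40, 82]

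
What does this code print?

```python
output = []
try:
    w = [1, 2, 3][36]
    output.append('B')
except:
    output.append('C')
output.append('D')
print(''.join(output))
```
CD

Exception raised in try, caught by bare except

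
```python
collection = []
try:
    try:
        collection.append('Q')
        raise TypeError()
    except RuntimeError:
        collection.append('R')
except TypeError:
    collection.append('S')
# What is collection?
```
['Q', 'S']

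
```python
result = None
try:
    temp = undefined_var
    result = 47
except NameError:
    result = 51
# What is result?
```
51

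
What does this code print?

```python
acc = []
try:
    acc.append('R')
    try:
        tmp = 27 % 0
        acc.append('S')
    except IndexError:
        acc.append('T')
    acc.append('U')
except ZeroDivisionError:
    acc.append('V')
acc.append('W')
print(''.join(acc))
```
RVW

Inner handler doesn't match, propagates to outer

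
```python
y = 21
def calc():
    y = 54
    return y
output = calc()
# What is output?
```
54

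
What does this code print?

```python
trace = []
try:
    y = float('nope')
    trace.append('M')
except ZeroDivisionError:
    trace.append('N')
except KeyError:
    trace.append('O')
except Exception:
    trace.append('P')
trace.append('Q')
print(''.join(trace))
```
PQ

ValueError not specifically caught, falls to Exception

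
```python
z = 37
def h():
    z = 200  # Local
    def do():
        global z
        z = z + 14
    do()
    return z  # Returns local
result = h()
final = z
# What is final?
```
51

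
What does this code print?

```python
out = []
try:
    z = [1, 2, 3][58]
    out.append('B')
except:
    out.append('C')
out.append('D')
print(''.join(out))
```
CD

Exception raised in try, caught by bare except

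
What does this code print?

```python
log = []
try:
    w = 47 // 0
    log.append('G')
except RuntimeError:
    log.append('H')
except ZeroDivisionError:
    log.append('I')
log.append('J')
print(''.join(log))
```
IJ

ZeroDivisionError is caught by its specific handler, not RuntimeError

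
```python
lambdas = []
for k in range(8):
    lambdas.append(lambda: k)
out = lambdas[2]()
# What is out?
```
7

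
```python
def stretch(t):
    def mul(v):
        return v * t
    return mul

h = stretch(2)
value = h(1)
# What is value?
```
2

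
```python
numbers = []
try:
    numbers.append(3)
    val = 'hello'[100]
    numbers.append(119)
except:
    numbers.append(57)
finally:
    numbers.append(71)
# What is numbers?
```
[3, 57, 71]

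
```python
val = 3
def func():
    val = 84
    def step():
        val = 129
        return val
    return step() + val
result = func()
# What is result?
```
213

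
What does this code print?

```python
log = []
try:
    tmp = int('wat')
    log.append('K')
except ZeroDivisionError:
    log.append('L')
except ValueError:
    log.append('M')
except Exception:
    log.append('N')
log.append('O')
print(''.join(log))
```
MO

ValueError matches before generic Exception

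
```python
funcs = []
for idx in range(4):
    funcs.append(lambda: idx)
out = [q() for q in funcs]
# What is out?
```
[3, 3, 3, 3]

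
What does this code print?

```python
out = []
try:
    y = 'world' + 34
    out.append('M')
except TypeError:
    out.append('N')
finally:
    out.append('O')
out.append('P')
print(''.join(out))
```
NOP

finally always runs, even after exception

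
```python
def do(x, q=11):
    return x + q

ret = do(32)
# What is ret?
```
43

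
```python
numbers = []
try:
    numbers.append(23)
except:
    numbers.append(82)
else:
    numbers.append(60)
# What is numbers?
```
[23, 60]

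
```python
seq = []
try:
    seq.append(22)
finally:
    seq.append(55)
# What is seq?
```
[22, 55]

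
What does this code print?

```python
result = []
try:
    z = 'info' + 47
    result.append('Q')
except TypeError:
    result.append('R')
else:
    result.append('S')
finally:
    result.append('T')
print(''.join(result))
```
RT

Exception: except runs, else skipped, finally runs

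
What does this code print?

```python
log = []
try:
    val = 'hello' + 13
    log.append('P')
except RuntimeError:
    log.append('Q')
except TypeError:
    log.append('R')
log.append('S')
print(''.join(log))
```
RS

TypeError is caught by its specific handler, not RuntimeError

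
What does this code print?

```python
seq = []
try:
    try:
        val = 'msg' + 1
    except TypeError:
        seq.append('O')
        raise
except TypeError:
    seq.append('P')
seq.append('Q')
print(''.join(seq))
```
OPQ

raise without argument re-raises current exception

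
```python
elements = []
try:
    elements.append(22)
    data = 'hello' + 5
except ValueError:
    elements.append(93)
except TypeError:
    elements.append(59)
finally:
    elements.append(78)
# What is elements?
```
[22, 59, 78]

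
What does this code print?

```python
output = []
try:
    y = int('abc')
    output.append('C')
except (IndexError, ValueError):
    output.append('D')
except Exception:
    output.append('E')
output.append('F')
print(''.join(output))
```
DF

ValueError matches tuple containing it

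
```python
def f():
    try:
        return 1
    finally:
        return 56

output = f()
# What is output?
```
56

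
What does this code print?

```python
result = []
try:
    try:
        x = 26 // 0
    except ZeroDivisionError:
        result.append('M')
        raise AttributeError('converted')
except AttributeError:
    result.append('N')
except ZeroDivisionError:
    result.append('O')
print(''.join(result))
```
MN

New AttributeError raised, caught by outer AttributeError handler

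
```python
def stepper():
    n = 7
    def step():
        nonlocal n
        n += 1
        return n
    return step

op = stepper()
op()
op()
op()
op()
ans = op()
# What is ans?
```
12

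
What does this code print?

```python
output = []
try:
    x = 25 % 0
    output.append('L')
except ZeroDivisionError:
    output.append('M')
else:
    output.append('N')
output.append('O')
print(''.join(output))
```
MO

else block skipped when exception is caught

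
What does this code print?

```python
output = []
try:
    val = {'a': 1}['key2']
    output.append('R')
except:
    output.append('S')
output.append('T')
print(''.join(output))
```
ST

Exception raised in try, caught by bare except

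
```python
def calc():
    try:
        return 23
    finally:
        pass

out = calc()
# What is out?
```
23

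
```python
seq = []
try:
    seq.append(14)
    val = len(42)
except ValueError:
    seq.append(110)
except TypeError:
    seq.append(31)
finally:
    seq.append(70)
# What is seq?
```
[14, 31, 70]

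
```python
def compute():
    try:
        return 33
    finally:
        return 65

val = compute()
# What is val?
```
65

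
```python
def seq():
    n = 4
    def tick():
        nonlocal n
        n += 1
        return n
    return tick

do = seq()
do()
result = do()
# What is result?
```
6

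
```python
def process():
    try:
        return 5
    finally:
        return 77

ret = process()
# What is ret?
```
77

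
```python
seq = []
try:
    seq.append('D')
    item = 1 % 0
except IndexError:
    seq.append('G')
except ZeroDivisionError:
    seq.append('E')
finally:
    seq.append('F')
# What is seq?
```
['D', 'E', 'F']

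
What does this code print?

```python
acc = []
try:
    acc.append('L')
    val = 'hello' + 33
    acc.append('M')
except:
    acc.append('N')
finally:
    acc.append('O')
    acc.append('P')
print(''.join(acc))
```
LNOP

Code before exception runs, then except, then all of finally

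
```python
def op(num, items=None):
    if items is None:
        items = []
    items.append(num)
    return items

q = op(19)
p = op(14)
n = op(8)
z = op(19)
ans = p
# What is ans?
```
[14]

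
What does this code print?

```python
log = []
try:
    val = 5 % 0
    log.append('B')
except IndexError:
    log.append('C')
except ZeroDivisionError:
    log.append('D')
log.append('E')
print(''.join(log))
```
DE

ZeroDivisionError is caught by its specific handler, not IndexError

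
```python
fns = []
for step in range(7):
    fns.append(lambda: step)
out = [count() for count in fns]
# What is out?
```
[6, 6, 6, 6, 6, 6, 6]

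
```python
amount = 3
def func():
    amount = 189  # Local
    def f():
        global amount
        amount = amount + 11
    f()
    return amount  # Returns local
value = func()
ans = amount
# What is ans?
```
14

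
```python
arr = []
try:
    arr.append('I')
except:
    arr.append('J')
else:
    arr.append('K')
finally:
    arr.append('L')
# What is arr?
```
['I', 'K', 'L']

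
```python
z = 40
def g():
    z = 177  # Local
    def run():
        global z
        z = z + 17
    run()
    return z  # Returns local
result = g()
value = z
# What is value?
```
57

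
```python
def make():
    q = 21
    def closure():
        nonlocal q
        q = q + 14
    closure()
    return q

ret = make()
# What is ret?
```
35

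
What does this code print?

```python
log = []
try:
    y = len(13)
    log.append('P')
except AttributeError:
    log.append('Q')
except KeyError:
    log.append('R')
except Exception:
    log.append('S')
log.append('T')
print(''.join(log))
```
ST

TypeError not specifically caught, falls to Exception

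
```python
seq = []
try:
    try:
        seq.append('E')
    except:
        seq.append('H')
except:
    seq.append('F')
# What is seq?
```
['E']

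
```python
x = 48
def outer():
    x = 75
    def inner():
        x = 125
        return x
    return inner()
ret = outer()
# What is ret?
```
125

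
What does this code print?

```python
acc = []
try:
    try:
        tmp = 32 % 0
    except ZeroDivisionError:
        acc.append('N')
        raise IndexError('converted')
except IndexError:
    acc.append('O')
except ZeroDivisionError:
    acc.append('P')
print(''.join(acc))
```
NO

New IndexError raised, caught by outer IndexError handler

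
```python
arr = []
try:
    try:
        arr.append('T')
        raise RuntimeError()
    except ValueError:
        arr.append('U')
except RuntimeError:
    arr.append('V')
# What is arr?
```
['T', 'V']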